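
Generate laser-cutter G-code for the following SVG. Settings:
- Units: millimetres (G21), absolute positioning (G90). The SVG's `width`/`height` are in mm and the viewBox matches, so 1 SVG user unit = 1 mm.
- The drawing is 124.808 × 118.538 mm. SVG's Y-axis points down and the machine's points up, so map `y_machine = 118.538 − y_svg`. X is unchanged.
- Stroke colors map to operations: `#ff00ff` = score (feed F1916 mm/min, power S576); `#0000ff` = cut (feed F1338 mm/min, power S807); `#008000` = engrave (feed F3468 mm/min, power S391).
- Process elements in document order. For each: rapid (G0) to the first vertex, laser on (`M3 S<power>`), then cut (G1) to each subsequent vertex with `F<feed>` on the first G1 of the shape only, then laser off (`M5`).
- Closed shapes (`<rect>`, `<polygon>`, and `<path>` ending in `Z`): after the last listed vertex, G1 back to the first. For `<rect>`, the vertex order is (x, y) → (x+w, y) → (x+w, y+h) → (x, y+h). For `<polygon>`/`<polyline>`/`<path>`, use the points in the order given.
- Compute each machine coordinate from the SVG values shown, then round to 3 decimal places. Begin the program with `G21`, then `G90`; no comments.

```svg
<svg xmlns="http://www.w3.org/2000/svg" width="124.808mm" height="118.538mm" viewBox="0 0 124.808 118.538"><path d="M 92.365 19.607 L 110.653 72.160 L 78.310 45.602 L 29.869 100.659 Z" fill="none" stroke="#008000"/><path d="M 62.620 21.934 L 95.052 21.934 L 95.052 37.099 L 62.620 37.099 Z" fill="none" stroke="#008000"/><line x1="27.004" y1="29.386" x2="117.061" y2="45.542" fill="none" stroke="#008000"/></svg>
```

G21
G90
G0 X92.365 Y98.931
M3 S391
G1 X110.653 Y46.378 F3468
G1 X78.310 Y72.936
G1 X29.869 Y17.879
G1 X92.365 Y98.931
M5
G0 X62.620 Y96.604
M3 S391
G1 X95.052 Y96.604 F3468
G1 X95.052 Y81.439
G1 X62.620 Y81.439
G1 X62.620 Y96.604
M5
G0 X27.004 Y89.152
M3 S391
G1 X117.061 Y72.996 F3468
M5

viewBox `0 0 124.808 118.538` with mm width/height → 1 unit = 1 mm. Flip: y_m = 118.538 − y_svg.

**Shape 1** — `<path>` closed polygon, stroke `#008000` → engrave (S391, F3468). Machine vertices: (92.365,98.931) → (110.653,46.378) → (78.310,72.936) → (29.869,17.879) → (92.365,98.931). Closed: final G1 returns to the first vertex.

**Shape 2** — `<path>` rectangle, stroke `#008000` → engrave (S391, F3468). Machine vertices: (62.620,96.604) → (95.052,96.604) → (95.052,81.439) → (62.620,81.439) → (62.620,96.604). Closed: final G1 returns to the first vertex.

**Shape 3** — `<line>` line segment, stroke `#008000` → engrave (S391, F3468). Machine vertices: (27.004,89.152) → (117.061,72.996). Open path.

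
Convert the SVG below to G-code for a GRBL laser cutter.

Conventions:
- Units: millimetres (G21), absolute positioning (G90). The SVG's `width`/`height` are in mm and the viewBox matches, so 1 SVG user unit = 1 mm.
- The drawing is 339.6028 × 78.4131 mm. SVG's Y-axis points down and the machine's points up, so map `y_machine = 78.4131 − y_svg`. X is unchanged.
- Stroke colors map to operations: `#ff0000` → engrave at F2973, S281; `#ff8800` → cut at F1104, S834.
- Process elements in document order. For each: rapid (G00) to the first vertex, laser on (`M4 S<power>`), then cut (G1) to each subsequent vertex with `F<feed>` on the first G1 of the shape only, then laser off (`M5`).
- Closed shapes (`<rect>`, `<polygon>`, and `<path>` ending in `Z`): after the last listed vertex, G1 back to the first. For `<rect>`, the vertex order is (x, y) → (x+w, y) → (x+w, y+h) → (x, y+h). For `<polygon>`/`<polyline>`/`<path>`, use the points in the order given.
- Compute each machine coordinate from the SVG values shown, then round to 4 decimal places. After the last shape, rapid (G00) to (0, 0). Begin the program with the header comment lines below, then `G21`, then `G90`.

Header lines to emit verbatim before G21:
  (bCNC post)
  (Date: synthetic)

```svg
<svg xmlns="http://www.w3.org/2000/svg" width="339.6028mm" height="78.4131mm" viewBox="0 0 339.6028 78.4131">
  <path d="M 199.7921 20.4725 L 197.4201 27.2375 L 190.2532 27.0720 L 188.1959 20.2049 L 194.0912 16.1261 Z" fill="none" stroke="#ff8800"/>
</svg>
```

viewBox `0 0 339.6028 78.4131` with mm width/height → 1 unit = 1 mm. Flip: y_m = 78.4131 − y_svg.

**Shape 1** — `<path>` regular polygon, stroke `#ff8800` → cut (S834, F1104). Machine vertices: (199.7921,57.9406) → (197.4201,51.1756) → (190.2532,51.3411) → (188.1959,58.2082) → (194.0912,62.2870) → (199.7921,57.9406). Closed: final G1 returns to the first vertex.

(bCNC post)
(Date: synthetic)
G21
G90
G00 X199.7921 Y57.9406
M4 S834
G1 X197.4201 Y51.1756 F1104
G1 X190.2532 Y51.3411
G1 X188.1959 Y58.2082
G1 X194.0912 Y62.2870
G1 X199.7921 Y57.9406
M5
G00 X0.0000 Y0.0000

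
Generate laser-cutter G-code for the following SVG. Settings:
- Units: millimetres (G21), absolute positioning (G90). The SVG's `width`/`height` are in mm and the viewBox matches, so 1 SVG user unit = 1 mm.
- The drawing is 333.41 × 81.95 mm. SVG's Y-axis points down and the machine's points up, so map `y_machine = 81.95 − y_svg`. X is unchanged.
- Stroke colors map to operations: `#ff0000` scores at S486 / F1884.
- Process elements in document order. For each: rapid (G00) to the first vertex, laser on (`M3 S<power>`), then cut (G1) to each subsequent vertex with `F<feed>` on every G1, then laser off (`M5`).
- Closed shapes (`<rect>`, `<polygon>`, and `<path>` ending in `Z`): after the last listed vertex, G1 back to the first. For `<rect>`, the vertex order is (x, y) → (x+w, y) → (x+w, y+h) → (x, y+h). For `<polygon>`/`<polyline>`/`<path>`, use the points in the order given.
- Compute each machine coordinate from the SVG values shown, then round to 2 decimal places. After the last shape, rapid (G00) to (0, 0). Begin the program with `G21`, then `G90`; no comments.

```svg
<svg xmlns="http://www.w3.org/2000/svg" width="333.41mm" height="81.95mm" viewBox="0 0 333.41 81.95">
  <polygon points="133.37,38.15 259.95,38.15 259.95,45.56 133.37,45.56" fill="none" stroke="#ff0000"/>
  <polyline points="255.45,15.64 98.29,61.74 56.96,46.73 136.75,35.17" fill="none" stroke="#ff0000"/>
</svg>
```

Since the viewBox matches the mm dimensions, user units are millimetres directly. The only transform is the Y-flip y_m = 81.95 − y_svg.

Shape 1 is a rectangle drawn with `<polygon>`. Its stroke #ff0000 means score at S486, F1884. After flipping Y the toolpath is (133.37,43.80) → (259.95,43.80) → (259.95,36.39) → (133.37,36.39) → (133.37,43.80), returning to the start.

Shape 2 is a open polyline drawn with `<polyline>`. Its stroke #ff0000 means score at S486, F1884. After flipping Y the toolpath is (255.45,66.31) → (98.29,20.21) → (56.96,35.22) → (136.75,46.78).

G21
G90
G00 X133.37 Y43.80
M3 S486
G1 X259.95 Y43.80 F1884
G1 X259.95 Y36.39 F1884
G1 X133.37 Y36.39 F1884
G1 X133.37 Y43.80 F1884
M5
G00 X255.45 Y66.31
M3 S486
G1 X98.29 Y20.21 F1884
G1 X56.96 Y35.22 F1884
G1 X136.75 Y46.78 F1884
M5
G00 X0.00 Y0.00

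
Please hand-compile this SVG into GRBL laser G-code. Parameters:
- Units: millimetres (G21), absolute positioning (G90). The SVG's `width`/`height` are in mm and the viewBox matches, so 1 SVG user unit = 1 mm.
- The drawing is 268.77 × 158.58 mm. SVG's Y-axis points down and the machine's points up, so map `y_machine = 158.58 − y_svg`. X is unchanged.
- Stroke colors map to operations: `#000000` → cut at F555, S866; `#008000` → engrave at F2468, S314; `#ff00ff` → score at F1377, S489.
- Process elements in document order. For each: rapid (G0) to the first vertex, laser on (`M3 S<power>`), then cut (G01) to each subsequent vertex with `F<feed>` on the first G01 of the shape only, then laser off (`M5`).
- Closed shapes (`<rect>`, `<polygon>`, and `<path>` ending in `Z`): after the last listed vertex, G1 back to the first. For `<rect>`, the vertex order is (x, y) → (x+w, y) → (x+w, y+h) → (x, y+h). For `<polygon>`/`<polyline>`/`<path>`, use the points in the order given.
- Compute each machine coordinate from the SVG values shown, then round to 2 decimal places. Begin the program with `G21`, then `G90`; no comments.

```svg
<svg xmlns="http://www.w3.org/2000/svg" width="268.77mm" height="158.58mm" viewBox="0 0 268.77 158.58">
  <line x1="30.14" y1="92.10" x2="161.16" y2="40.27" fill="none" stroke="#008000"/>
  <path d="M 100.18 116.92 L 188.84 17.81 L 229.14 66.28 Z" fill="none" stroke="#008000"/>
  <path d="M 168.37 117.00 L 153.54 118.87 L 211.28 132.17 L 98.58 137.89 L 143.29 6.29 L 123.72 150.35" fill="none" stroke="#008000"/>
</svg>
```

G21
G90
G0 X30.14 Y66.48
M3 S314
G01 X161.16 Y118.31 F2468
M5
G0 X100.18 Y41.66
M3 S314
G01 X188.84 Y140.77 F2468
G01 X229.14 Y92.30
G01 X100.18 Y41.66
M5
G0 X168.37 Y41.58
M3 S314
G01 X153.54 Y39.71 F2468
G01 X211.28 Y26.41
G01 X98.58 Y20.69
G01 X143.29 Y152.29
G01 X123.72 Y8.23
M5

Since the viewBox matches the mm dimensions, user units are millimetres directly. The only transform is the Y-flip y_m = 158.58 − y_svg.

Shape 1 is a line segment drawn with `<line>`. Its stroke #008000 means engrave at S314, F2468. After flipping Y the toolpath is (30.14,66.48) → (161.16,118.31).

Shape 2 is a closed polygon drawn with `<path>`. Its stroke #008000 means engrave at S314, F2468. After flipping Y the toolpath is (100.18,41.66) → (188.84,140.77) → (229.14,92.30) → (100.18,41.66), returning to the start.

Shape 3 is a open polyline drawn with `<path>`. Its stroke #008000 means engrave at S314, F2468. After flipping Y the toolpath is (168.37,41.58) → (153.54,39.71) → (211.28,26.41) → (98.58,20.69) → (143.29,152.29) → (123.72,8.23).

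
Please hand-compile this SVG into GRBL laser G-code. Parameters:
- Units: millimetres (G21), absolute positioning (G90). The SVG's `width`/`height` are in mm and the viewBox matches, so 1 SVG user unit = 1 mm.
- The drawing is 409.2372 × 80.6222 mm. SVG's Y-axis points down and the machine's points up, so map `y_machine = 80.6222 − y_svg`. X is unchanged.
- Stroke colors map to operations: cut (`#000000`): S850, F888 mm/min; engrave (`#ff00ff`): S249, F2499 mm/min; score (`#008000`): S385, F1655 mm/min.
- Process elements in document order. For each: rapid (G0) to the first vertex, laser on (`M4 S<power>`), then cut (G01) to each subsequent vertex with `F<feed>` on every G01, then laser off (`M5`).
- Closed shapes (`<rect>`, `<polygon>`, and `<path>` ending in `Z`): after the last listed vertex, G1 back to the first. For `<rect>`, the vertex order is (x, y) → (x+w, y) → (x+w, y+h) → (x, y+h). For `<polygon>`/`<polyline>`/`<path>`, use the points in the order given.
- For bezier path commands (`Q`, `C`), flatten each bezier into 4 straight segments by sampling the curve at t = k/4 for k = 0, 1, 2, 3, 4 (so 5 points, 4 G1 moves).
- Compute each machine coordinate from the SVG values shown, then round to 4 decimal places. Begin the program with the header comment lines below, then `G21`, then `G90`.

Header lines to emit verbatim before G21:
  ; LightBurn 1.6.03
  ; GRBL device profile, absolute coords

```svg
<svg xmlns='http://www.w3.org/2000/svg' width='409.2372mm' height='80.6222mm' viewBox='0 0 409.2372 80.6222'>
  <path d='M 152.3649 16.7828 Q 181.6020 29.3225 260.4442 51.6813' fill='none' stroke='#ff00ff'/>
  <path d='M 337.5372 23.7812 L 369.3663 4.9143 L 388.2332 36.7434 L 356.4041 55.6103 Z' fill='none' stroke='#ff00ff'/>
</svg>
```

1 u = 1 mm; y_m = 80.6222 − y.

[1] `<path>` quadratic bezier, #ff00ff→engrave S249 F2499: (152.3649,63.8394) → (170.0838,56.9559) → (194.0033,48.8449) → (224.1234,39.5066) → (260.4442,28.9409)

[2] `<path>` regular polygon, #ff00ff→engrave S249 F2499: (337.5372,56.8410) → (369.3663,75.7079) → (388.2332,43.8788) → (356.4041,25.0119) → (337.5372,56.8410) (closed)

; LightBurn 1.6.03
; GRBL device profile, absolute coords
G21
G90
G0 X152.3649 Y63.8394
M4 S249
G01 X170.0838 Y56.9559 F2499
G01 X194.0033 Y48.8449 F2499
G01 X224.1234 Y39.5066 F2499
G01 X260.4442 Y28.9409 F2499
M5
G0 X337.5372 Y56.8410
M4 S249
G01 X369.3663 Y75.7079 F2499
G01 X388.2332 Y43.8788 F2499
G01 X356.4041 Y25.0119 F2499
G01 X337.5372 Y56.8410 F2499
M5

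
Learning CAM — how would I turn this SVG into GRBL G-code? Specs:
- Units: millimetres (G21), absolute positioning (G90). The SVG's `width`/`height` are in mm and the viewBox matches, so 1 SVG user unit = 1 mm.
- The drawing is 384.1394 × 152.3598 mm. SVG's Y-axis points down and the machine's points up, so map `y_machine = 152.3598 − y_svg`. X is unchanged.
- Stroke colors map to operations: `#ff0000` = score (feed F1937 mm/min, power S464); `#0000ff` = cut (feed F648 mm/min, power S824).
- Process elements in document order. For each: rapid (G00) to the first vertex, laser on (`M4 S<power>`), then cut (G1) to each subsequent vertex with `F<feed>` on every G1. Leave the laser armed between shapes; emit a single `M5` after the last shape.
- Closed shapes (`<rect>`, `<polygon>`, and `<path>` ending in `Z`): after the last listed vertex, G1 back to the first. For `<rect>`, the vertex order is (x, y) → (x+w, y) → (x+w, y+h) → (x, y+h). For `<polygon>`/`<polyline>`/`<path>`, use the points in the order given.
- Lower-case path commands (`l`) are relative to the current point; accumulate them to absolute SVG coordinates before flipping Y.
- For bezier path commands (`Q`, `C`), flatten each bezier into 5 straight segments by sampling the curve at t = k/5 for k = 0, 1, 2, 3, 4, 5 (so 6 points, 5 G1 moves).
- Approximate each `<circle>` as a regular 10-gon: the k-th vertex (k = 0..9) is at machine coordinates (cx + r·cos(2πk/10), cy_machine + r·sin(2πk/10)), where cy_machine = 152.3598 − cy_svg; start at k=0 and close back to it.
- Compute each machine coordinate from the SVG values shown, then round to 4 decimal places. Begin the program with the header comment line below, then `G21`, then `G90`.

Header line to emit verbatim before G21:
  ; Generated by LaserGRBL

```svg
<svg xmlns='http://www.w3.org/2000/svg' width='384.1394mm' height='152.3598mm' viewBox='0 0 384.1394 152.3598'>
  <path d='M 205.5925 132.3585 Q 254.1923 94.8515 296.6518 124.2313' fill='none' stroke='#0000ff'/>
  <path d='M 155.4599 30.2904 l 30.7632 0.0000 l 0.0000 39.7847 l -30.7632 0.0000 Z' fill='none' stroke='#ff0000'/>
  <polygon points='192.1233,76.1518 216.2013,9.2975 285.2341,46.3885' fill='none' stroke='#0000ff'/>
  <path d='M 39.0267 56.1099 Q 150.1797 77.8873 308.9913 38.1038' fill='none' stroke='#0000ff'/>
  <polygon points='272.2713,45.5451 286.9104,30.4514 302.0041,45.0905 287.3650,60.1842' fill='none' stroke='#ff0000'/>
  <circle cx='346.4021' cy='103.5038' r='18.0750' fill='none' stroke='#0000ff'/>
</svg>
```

Since the viewBox matches the mm dimensions, user units are millimetres directly. The only transform is the Y-flip y_m = 152.3598 − y_svg.

Shape 1 is a quadratic bezier drawn with `<path>`. Its stroke #0000ff means cut at S824, F648. After flipping Y the toolpath is (205.5925,20.0013) → (224.7868,32.3286) → (243.4899,39.3050) → (261.7018,40.9305) → (279.4224,37.2049) → (296.6518,28.1285).

Shape 2 is a rectangle drawn with `<path>`. Its stroke #ff0000 means score at S464, F1937. After flipping Y the toolpath is (155.4599,122.0694) → (186.2231,122.0694) → (186.2231,82.2847) → (155.4599,82.2847) → (155.4599,122.0694), returning to the start.

Shape 3 is a closed polygon drawn with `<polygon>`. Its stroke #0000ff means cut at S824, F648. After flipping Y the toolpath is (192.1233,76.2080) → (216.2013,143.0623) → (285.2341,105.9713) → (192.1233,76.2080), returning to the start.

Shape 4 is a quadratic bezier drawn with `<path>`. Its stroke #0000ff means cut at S824, F648. After flipping Y the toolpath is (39.0267,96.2499) → (85.3942,90.0014) → (135.5745,88.6777) → (189.5674,92.2789) → (247.3730,100.8050) → (308.9913,114.2560).

Shape 5 is a regular polygon drawn with `<polygon>`. Its stroke #ff0000 means score at S464, F1937. After flipping Y the toolpath is (272.2713,106.8147) → (286.9104,121.9084) → (302.0041,107.2693) → (287.3650,92.1756) → (272.2713,106.8147), returning to the start.

Shape 6 is a circle drawn with `<circle>`. Its stroke #0000ff means cut at S824, F648. After flipping Y the toolpath is (364.4771,48.8560) → (361.0251,59.4802) → (351.9876,66.0463) → (340.8166,66.0463) → (331.7791,59.4802) → (328.3271,48.8560) → (331.7791,38.2318) → (340.8166,31.6657) → (351.9876,31.6657) → (361.0251,38.2318) → (364.4771,48.8560), returning to the start.

; Generated by LaserGRBL
G21
G90
G00 X205.5925 Y20.0013
M4 S824
G1 X224.7868 Y32.3286 F648
G1 X243.4899 Y39.3050 F648
G1 X261.7018 Y40.9305 F648
G1 X279.4224 Y37.2049 F648
G1 X296.6518 Y28.1285 F648
G00 X155.4599 Y122.0694
M4 S464
G1 X186.2231 Y122.0694 F1937
G1 X186.2231 Y82.2847 F1937
G1 X155.4599 Y82.2847 F1937
G1 X155.4599 Y122.0694 F1937
G00 X192.1233 Y76.2080
M4 S824
G1 X216.2013 Y143.0623 F648
G1 X285.2341 Y105.9713 F648
G1 X192.1233 Y76.2080 F648
G00 X39.0267 Y96.2499
M4 S824
G1 X85.3942 Y90.0014 F648
G1 X135.5745 Y88.6777 F648
G1 X189.5674 Y92.2789 F648
G1 X247.3730 Y100.8050 F648
G1 X308.9913 Y114.2560 F648
G00 X272.2713 Y106.8147
M4 S464
G1 X286.9104 Y121.9084 F1937
G1 X302.0041 Y107.2693 F1937
G1 X287.3650 Y92.1756 F1937
G1 X272.2713 Y106.8147 F1937
G00 X364.4771 Y48.8560
M4 S824
G1 X361.0251 Y59.4802 F648
G1 X351.9876 Y66.0463 F648
G1 X340.8166 Y66.0463 F648
G1 X331.7791 Y59.4802 F648
G1 X328.3271 Y48.8560 F648
G1 X331.7791 Y38.2318 F648
G1 X340.8166 Y31.6657 F648
G1 X351.9876 Y31.6657 F648
G1 X361.0251 Y38.2318 F648
G1 X364.4771 Y48.8560 F648
M5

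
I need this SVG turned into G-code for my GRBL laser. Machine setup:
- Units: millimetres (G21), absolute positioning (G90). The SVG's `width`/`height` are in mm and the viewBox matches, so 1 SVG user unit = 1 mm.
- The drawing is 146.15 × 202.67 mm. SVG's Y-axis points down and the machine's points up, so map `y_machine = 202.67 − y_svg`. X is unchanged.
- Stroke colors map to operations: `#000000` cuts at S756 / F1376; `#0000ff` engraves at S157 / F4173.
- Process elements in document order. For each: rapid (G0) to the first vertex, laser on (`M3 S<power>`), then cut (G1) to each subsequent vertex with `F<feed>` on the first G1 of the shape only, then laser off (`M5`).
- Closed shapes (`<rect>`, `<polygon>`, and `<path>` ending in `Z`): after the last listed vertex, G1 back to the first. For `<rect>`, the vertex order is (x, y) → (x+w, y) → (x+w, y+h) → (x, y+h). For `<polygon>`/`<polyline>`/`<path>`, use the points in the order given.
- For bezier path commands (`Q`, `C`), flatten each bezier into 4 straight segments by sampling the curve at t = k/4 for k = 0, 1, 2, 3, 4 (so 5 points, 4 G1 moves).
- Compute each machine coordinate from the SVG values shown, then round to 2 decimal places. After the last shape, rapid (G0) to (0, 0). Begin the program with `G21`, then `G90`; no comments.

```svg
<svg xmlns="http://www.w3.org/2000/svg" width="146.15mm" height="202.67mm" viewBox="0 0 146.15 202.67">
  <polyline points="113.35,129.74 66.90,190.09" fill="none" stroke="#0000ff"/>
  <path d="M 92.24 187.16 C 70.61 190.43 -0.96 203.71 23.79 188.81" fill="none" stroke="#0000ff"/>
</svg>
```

1 u = 1 mm; y_m = 202.67 − y.

[1] `<polyline>` line segment, #0000ff→engrave S157 F4173: (113.35,72.93) → (66.90,12.58)

[2] `<path>` cubic bezier, #0000ff→engrave S157 F4173: (92.24,15.51) → (68.94,11.78) → (40.62,7.87) → (21.00,7.37) → (23.79,13.86)

G21
G90
G0 X113.35 Y72.93
M3 S157
G1 X66.90 Y12.58 F4173
M5
G0 X92.24 Y15.51
M3 S157
G1 X68.94 Y11.78 F4173
G1 X40.62 Y7.87
G1 X21.00 Y7.37
G1 X23.79 Y13.86
M5
G0 X0.00 Y0.00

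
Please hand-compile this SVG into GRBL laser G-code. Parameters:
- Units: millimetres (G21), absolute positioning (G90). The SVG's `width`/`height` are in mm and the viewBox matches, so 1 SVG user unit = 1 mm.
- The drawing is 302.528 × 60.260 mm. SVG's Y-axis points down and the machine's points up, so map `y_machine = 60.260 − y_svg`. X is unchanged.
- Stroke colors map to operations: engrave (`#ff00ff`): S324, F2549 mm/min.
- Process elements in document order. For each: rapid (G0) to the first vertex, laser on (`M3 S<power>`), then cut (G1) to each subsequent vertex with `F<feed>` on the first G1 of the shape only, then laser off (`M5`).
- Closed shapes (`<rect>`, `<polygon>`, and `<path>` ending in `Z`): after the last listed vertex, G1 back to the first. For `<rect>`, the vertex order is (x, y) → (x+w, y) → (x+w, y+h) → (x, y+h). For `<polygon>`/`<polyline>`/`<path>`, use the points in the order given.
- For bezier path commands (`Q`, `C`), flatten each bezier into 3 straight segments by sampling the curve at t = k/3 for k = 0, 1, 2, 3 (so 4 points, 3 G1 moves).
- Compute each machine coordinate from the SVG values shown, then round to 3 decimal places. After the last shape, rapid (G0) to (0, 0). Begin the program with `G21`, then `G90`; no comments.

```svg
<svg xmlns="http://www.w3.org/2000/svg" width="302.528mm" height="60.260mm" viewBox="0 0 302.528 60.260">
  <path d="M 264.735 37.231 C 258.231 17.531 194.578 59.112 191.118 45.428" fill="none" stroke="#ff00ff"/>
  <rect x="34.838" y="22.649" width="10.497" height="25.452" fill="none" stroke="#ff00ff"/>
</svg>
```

viewBox `0 0 302.528 60.260` with mm width/height → 1 unit = 1 mm. Flip: y_m = 60.260 − y_svg.

**Shape 1** — `<path>` cubic bezier, stroke `#ff00ff` → engrave (S324, F2549). Control points (SVG): P0=(264.735,37.231), P1=(258.231,17.531), P2=(194.578,59.112), P3=(191.118,45.428); sampled at t=k/3. Machine vertices: (264.735,23.029) → (243.527,26.619) → (210.296,15.253) → (191.118,14.832). Open path.

**Shape 2** — `<rect>` rectangle, stroke `#ff00ff` → engrave (S324, F2549). Machine vertices: (34.838,37.611) → (45.335,37.611) → (45.335,12.159) → (34.838,12.159) → (34.838,37.611). Closed: final G1 returns to the first vertex.

G21
G90
G0 X264.735 Y23.029
M3 S324
G1 X243.527 Y26.619 F2549
G1 X210.296 Y15.253
G1 X191.118 Y14.832
M5
G0 X34.838 Y37.611
M3 S324
G1 X45.335 Y37.611 F2549
G1 X45.335 Y12.159
G1 X34.838 Y12.159
G1 X34.838 Y37.611
M5
G0 X0.000 Y0.000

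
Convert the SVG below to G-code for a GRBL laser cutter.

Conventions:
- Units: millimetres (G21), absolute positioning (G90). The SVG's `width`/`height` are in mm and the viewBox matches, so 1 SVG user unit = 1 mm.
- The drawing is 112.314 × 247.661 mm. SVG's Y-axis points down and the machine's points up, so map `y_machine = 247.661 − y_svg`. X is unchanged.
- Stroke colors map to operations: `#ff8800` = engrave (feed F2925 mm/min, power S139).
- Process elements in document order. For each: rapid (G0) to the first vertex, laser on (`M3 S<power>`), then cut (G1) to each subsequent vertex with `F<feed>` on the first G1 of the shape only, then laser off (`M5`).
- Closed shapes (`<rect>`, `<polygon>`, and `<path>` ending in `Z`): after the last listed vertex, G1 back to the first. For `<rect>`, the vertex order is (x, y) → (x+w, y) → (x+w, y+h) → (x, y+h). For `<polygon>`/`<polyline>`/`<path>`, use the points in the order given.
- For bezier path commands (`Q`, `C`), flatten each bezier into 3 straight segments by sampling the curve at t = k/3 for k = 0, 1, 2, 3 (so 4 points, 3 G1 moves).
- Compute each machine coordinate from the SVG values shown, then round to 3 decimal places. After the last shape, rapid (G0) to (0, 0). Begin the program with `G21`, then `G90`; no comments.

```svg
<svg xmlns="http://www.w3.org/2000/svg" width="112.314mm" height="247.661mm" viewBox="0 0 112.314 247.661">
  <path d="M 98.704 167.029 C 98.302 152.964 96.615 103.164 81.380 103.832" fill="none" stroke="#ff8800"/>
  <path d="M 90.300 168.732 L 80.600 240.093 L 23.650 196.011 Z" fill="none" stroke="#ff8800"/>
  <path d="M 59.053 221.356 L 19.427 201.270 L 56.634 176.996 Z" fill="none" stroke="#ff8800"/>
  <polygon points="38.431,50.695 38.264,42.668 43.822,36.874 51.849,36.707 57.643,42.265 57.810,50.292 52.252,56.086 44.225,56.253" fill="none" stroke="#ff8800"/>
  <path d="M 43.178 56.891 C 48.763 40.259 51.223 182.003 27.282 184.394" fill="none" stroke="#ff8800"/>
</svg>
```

G21
G90
G0 X98.704 Y80.632
M3 S139
G1 X97.419 Y103.416 F2925
G1 X92.553 Y130.867
G1 X81.380 Y143.829
M5
G0 X90.300 Y78.929
M3 S139
G1 X80.600 Y7.568 F2925
G1 X23.650 Y51.650
G1 X90.300 Y78.929
M5
G0 X59.053 Y26.305
M3 S139
G1 X19.427 Y46.391 F2925
G1 X56.634 Y70.665
G1 X59.053 Y26.305
M5
G0 X38.431 Y196.966
M3 S139
G1 X38.264 Y204.993 F2925
G1 X43.822 Y210.787
G1 X51.849 Y210.954
G1 X57.643 Y205.396
G1 X57.810 Y197.369
G1 X52.252 Y191.575
G1 X44.225 Y191.408
G1 X38.431 Y196.966
M5
G0 X43.178 Y190.770
M3 S139
G1 X46.859 Y165.637 F2925
G1 X43.285 Y101.082
G1 X27.282 Y63.267
M5
G0 X0.000 Y0.000

Since the viewBox matches the mm dimensions, user units are millimetres directly. The only transform is the Y-flip y_m = 247.661 − y_svg.

Shape 1 is a cubic bezier drawn with `<path>`. Its stroke #ff8800 means engrave at S139, F2925. After flipping Y the toolpath is (98.704,80.632) → (97.419,103.416) → (92.553,130.867) → (81.380,143.829).

Shape 2 is a regular polygon drawn with `<path>`. Its stroke #ff8800 means engrave at S139, F2925. After flipping Y the toolpath is (90.300,78.929) → (80.600,7.568) → (23.650,51.650) → (90.300,78.929), returning to the start.

Shape 3 is a regular polygon drawn with `<path>`. Its stroke #ff8800 means engrave at S139, F2925. After flipping Y the toolpath is (59.053,26.305) → (19.427,46.391) → (56.634,70.665) → (59.053,26.305), returning to the start.

Shape 4 is a regular polygon drawn with `<polygon>`. Its stroke #ff8800 means engrave at S139, F2925. After flipping Y the toolpath is (38.431,196.966) → (38.264,204.993) → (43.822,210.787) → (51.849,210.954) → (57.643,205.396) → (57.810,197.369) → (52.252,191.575) → (44.225,191.408) → (38.431,196.966), returning to the start.

Shape 5 is a cubic bezier drawn with `<path>`. Its stroke #ff8800 means engrave at S139, F2925. After flipping Y the toolpath is (43.178,190.770) → (46.859,165.637) → (43.285,101.082) → (27.282,63.267).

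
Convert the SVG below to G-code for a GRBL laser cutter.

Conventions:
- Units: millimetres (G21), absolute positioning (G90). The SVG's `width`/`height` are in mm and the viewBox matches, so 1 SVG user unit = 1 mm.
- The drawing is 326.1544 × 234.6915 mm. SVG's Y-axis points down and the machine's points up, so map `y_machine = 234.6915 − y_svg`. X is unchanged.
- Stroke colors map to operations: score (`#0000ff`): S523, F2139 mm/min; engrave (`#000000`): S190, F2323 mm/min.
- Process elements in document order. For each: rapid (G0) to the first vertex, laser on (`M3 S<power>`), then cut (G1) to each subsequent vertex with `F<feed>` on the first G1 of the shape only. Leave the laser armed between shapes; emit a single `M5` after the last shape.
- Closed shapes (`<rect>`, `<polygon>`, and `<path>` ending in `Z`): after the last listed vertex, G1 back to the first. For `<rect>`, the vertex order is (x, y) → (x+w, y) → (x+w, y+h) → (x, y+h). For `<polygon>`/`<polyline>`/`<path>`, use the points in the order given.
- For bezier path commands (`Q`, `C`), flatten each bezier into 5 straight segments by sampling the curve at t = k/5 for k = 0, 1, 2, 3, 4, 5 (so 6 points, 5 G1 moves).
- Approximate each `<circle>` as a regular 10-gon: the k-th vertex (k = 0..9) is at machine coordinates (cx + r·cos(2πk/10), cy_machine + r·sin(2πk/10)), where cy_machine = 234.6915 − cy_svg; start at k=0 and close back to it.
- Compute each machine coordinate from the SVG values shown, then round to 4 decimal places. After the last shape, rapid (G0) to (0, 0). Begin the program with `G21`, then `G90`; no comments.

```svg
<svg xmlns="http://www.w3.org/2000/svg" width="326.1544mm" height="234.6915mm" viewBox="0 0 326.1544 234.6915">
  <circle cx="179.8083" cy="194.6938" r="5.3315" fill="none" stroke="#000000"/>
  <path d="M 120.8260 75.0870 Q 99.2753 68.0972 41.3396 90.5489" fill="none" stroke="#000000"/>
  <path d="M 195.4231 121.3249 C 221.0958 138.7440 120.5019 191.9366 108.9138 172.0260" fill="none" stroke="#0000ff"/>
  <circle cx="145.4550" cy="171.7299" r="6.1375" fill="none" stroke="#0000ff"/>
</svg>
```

G21
G90
G0 X185.1398 Y39.9977
M3 S190
G1 X184.1216 Y43.1315 F2323
G1 X181.4558 Y45.0683
G1 X178.1608 Y45.0683
G1 X175.4950 Y43.1315
G1 X174.4768 Y39.9977
G1 X175.4950 Y36.8639
G1 X178.1608 Y34.9271
G1 X181.4558 Y34.9271
G1 X184.1216 Y36.8639
G1 X185.1398 Y39.9977
G0 X120.8260 Y159.6045
M3 S190
G1 X110.7503 Y161.2228 F2323
G1 X97.7638 Y160.4857
G1 X81.8666 Y157.3933
G1 X63.0585 Y151.9456
G1 X41.3396 Y144.1426
G0 X195.4231 Y113.3666
M3 S523
G1 X197.3969 Y99.4933 F2139
G1 X179.3998 Y82.2605
G1 X151.7649 Y66.8942
G1 X124.8252 Y58.6205
G1 X108.9138 Y62.6655
G0 X151.5925 Y62.9616
M3 S523
G1 X150.4203 Y66.5691 F2139
G1 X147.3516 Y68.7987
G1 X143.5584 Y68.7987
G1 X140.4897 Y66.5691
G1 X139.3175 Y62.9616
G1 X140.4897 Y59.3541
G1 X143.5584 Y57.1245
G1 X147.3516 Y57.1245
G1 X150.4203 Y59.3541
G1 X151.5925 Y62.9616
M5
G0 X0.0000 Y0.0000

Since the viewBox matches the mm dimensions, user units are millimetres directly. The only transform is the Y-flip y_m = 234.6915 − y_svg.

Shape 1 is a circle drawn with `<circle>`. Its stroke #000000 means engrave at S190, F2323. After flipping Y the toolpath is (185.1398,39.9977) → (184.1216,43.1315) → (181.4558,45.0683) → (178.1608,45.0683) → (175.4950,43.1315) → (174.4768,39.9977) → (175.4950,36.8639) → (178.1608,34.9271) → (181.4558,34.9271) → (184.1216,36.8639) → (185.1398,39.9977), returning to the start.

Shape 2 is a quadratic bezier drawn with `<path>`. Its stroke #000000 means engrave at S190, F2323. After flipping Y the toolpath is (120.8260,159.6045) → (110.7503,161.2228) → (97.7638,160.4857) → (81.8666,157.3933) → (63.0585,151.9456) → (41.3396,144.1426).

Shape 3 is a cubic bezier drawn with `<path>`. Its stroke #0000ff means score at S523, F2139. After flipping Y the toolpath is (195.4231,113.3666) → (197.3969,99.4933) → (179.3998,82.2605) → (151.7649,66.8942) → (124.8252,58.6205) → (108.9138,62.6655).

Shape 4 is a circle drawn with `<circle>`. Its stroke #0000ff means score at S523, F2139. After flipping Y the toolpath is (151.5925,62.9616) → (150.4203,66.5691) → (147.3516,68.7987) → (143.5584,68.7987) → (140.4897,66.5691) → (139.3175,62.9616) → (140.4897,59.3541) → (143.5584,57.1245) → (147.3516,57.1245) → (150.4203,59.3541) → (151.5925,62.9616), returning to the start.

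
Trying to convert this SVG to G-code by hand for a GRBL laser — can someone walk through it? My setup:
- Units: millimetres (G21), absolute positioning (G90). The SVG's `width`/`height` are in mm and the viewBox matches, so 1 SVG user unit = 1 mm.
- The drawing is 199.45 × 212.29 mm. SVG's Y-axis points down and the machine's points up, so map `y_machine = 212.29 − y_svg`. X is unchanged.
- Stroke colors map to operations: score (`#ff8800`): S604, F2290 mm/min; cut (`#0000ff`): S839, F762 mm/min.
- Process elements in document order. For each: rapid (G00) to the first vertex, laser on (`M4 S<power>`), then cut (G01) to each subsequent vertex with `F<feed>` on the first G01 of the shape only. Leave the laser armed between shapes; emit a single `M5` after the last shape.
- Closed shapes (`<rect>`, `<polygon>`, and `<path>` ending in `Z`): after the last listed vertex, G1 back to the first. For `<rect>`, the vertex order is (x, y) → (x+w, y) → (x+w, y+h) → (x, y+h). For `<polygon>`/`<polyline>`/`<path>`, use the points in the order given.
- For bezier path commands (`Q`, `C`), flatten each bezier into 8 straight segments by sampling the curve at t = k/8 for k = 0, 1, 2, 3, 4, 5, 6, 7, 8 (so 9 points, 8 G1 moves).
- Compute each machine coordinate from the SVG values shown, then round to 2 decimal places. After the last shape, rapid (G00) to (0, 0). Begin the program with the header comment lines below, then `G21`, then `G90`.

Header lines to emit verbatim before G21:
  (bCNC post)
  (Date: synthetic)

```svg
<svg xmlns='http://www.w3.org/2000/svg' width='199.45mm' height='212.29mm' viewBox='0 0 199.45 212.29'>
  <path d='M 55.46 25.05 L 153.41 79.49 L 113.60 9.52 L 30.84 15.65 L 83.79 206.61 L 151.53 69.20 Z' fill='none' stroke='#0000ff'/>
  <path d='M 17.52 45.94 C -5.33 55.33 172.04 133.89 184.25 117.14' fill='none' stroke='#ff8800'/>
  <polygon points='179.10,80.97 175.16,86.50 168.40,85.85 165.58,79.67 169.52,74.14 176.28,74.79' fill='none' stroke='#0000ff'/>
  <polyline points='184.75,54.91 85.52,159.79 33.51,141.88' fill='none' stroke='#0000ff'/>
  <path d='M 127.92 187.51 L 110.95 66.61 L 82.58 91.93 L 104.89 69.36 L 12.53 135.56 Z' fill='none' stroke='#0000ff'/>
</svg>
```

(bCNC post)
(Date: synthetic)
G21
G90
G00 X55.46 Y187.24
M4 S839
G01 X153.41 Y132.80 F762
G01 X113.60 Y202.77
G01 X30.84 Y196.64
G01 X83.79 Y5.68
G01 X151.53 Y143.09
G01 X55.46 Y187.24
G00 X17.52 Y166.35
M4 S604
G01 X17.62 Y159.91 F2290
G01 X32.21 Y148.91
G01 X57.01 Y135.28
G01 X87.74 Y120.95
G01 X120.10 Y107.84
G01 X149.83 Y97.89
G01 X172.64 Y93.02
G01 X184.25 Y95.15
G00 X179.10 Y131.32
M4 S839
G01 X175.16 Y125.79 F762
G01 X168.40 Y126.44
G01 X165.58 Y132.62
G01 X169.52 Y138.15
G01 X176.28 Y137.50
G01 X179.10 Y131.32
G00 X184.75 Y157.38
M4 S839
G01 X85.52 Y52.50 F762
G01 X33.51 Y70.41
G00 X127.92 Y24.78
M4 S839
G01 X110.95 Y145.68 F762
G01 X82.58 Y120.36
G01 X104.89 Y142.93
G01 X12.53 Y76.73
G01 X127.92 Y24.78
M5
G00 X0.00 Y0.00

viewBox `0 0 199.45 212.29` with mm width/height → 1 unit = 1 mm. Flip: y_m = 212.29 − y_svg.

**Shape 1** — `<path>` closed polygon, stroke `#0000ff` → cut (S839, F762). Machine vertices: (55.46,187.24) → (153.41,132.80) → (113.60,202.77) → (30.84,196.64) → (83.79,5.68) → (151.53,143.09) → (55.46,187.24). Closed: final G1 returns to the first vertex.

**Shape 2** — `<path>` cubic bezier, stroke `#ff8800` → score (S604, F2290). Control points (SVG): P0=(17.52,45.94), P1=(-5.33,55.33), P2=(172.04,133.89), P3=(184.25,117.14); sampled at t=k/8. Machine vertices: (17.52,166.35) → (17.62,159.91) → (32.21,148.91) → (57.01,135.28) → (87.74,120.95) → (120.10,107.84) → (149.83,97.89) → (172.64,93.02) → (184.25,95.15). Open path.

**Shape 3** — `<polygon>` regular polygon, stroke `#0000ff` → cut (S839, F762). Machine vertices: (179.10,131.32) → (175.16,125.79) → (168.40,126.44) → (165.58,132.62) → (169.52,138.15) → (176.28,137.50) → (179.10,131.32). Closed: final G1 returns to the first vertex.

**Shape 4** — `<polyline>` open polyline, stroke `#0000ff` → cut (S839, F762). Machine vertices: (184.75,157.38) → (85.52,52.50) → (33.51,70.41). Open path.

**Shape 5** — `<path>` closed polygon, stroke `#0000ff` → cut (S839, F762). Machine vertices: (127.92,24.78) → (110.95,145.68) → (82.58,120.36) → (104.89,142.93) → (12.53,76.73) → (127.92,24.78). Closed: final G1 returns to the first vertex.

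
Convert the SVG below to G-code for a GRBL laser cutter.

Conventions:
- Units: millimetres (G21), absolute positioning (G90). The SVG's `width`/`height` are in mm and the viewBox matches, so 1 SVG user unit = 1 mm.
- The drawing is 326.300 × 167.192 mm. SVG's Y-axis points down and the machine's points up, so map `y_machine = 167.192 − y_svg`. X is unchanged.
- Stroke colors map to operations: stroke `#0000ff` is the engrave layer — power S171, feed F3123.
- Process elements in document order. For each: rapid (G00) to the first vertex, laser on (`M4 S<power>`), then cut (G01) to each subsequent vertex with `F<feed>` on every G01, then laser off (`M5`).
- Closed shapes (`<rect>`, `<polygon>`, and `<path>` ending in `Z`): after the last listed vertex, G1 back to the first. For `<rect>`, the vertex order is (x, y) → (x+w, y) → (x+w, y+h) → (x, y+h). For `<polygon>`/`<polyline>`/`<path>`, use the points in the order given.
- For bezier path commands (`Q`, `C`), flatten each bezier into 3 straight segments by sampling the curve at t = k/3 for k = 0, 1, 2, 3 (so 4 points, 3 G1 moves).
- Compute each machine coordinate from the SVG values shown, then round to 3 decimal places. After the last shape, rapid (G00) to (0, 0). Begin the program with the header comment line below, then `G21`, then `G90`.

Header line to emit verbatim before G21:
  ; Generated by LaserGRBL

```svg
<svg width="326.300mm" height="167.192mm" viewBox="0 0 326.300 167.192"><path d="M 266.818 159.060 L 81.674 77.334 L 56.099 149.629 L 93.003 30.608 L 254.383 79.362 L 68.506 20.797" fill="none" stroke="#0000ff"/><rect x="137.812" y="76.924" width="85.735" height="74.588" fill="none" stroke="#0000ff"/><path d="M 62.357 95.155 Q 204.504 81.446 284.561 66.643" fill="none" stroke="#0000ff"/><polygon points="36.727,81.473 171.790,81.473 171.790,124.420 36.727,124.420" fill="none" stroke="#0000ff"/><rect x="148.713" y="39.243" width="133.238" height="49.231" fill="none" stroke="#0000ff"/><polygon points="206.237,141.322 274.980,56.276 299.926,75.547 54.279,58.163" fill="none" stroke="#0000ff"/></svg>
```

viewBox `0 0 326.300 167.192` with mm width/height → 1 unit = 1 mm. Flip: y_m = 167.192 − y_svg.

**Shape 1** — `<path>` open polyline, stroke `#0000ff` → engrave (S171, F3123). Machine vertices: (266.818,8.132) → (81.674,89.858) → (56.099,17.563) → (93.003,136.584) → (254.383,87.830) → (68.506,146.395). Open path.

**Shape 2** — `<rect>` rectangle, stroke `#0000ff` → engrave (S171, F3123). Machine vertices: (137.812,90.268) → (223.547,90.268) → (223.547,15.680) → (137.812,15.680) → (137.812,90.268). Closed: final G1 returns to the first vertex.

**Shape 3** — `<path>` quadratic bezier, stroke `#0000ff` → engrave (S171, F3123). Control points (SVG): P0=(62.357,95.155), P1=(204.504,81.446), P2=(284.561,66.643); sampled at t=k/3. Machine vertices: (62.357,72.037) → (150.223,81.298) → (224.291,90.802) → (284.561,100.549). Open path.

**Shape 4** — `<polygon>` rectangle, stroke `#0000ff` → engrave (S171, F3123). Machine vertices: (36.727,85.719) → (171.790,85.719) → (171.790,42.772) → (36.727,42.772) → (36.727,85.719). Closed: final G1 returns to the first vertex.

**Shape 5** — `<rect>` rectangle, stroke `#0000ff` → engrave (S171, F3123). Machine vertices: (148.713,127.949) → (281.951,127.949) → (281.951,78.718) → (148.713,78.718) → (148.713,127.949). Closed: final G1 returns to the first vertex.

**Shape 6** — `<polygon>` closed polygon, stroke `#0000ff` → engrave (S171, F3123). Machine vertices: (206.237,25.870) → (274.980,110.916) → (299.926,91.645) → (54.279,109.029) → (206.237,25.870). Closed: final G1 returns to the first vertex.

; Generated by LaserGRBL
G21
G90
G00 X266.818 Y8.132
M4 S171
G01 X81.674 Y89.858 F3123
G01 X56.099 Y17.563 F3123
G01 X93.003 Y136.584 F3123
G01 X254.383 Y87.830 F3123
G01 X68.506 Y146.395 F3123
M5
G00 X137.812 Y90.268
M4 S171
G01 X223.547 Y90.268 F3123
G01 X223.547 Y15.680 F3123
G01 X137.812 Y15.680 F3123
G01 X137.812 Y90.268 F3123
M5
G00 X62.357 Y72.037
M4 S171
G01 X150.223 Y81.298 F3123
G01 X224.291 Y90.802 F3123
G01 X284.561 Y100.549 F3123
M5
G00 X36.727 Y85.719
M4 S171
G01 X171.790 Y85.719 F3123
G01 X171.790 Y42.772 F3123
G01 X36.727 Y42.772 F3123
G01 X36.727 Y85.719 F3123
M5
G00 X148.713 Y127.949
M4 S171
G01 X281.951 Y127.949 F3123
G01 X281.951 Y78.718 F3123
G01 X148.713 Y78.718 F3123
G01 X148.713 Y127.949 F3123
M5
G00 X206.237 Y25.870
M4 S171
G01 X274.980 Y110.916 F3123
G01 X299.926 Y91.645 F3123
G01 X54.279 Y109.029 F3123
G01 X206.237 Y25.870 F3123
M5
G00 X0.000 Y0.000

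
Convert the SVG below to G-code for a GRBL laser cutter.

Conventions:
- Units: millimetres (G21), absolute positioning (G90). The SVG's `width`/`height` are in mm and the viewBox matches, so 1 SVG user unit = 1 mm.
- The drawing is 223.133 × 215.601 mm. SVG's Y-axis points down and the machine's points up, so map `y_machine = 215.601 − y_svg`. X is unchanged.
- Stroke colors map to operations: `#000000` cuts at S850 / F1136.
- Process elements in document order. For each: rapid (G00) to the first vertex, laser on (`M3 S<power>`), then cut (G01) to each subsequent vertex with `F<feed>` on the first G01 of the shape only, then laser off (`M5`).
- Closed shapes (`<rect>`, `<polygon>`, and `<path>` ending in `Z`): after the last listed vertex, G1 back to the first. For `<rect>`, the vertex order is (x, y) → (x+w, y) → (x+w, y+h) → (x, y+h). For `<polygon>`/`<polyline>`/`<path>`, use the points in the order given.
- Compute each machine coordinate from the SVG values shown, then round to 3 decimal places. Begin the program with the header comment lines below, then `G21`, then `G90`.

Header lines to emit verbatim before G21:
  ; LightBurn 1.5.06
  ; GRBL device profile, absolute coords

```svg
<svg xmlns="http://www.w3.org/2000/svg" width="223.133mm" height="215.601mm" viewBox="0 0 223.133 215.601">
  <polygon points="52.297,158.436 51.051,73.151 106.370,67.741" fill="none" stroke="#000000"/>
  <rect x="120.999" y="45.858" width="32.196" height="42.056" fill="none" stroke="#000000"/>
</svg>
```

1 u = 1 mm; y_m = 215.601 − y.

[1] `<polygon>` closed polygon, #000000→cut S850 F1136: (52.297,57.165) → (51.051,142.450) → (106.370,147.860) → (52.297,57.165) (closed)

[2] `<rect>` rectangle, #000000→cut S850 F1136: (120.999,169.743) → (153.195,169.743) → (153.195,127.687) → (120.999,127.687) → (120.999,169.743) (closed)

; LightBurn 1.5.06
; GRBL device profile, absolute coords
G21
G90
G00 X52.297 Y57.165
M3 S850
G01 X51.051 Y142.450 F1136
G01 X106.370 Y147.860
G01 X52.297 Y57.165
M5
G00 X120.999 Y169.743
M3 S850
G01 X153.195 Y169.743 F1136
G01 X153.195 Y127.687
G01 X120.999 Y127.687
G01 X120.999 Y169.743
M5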